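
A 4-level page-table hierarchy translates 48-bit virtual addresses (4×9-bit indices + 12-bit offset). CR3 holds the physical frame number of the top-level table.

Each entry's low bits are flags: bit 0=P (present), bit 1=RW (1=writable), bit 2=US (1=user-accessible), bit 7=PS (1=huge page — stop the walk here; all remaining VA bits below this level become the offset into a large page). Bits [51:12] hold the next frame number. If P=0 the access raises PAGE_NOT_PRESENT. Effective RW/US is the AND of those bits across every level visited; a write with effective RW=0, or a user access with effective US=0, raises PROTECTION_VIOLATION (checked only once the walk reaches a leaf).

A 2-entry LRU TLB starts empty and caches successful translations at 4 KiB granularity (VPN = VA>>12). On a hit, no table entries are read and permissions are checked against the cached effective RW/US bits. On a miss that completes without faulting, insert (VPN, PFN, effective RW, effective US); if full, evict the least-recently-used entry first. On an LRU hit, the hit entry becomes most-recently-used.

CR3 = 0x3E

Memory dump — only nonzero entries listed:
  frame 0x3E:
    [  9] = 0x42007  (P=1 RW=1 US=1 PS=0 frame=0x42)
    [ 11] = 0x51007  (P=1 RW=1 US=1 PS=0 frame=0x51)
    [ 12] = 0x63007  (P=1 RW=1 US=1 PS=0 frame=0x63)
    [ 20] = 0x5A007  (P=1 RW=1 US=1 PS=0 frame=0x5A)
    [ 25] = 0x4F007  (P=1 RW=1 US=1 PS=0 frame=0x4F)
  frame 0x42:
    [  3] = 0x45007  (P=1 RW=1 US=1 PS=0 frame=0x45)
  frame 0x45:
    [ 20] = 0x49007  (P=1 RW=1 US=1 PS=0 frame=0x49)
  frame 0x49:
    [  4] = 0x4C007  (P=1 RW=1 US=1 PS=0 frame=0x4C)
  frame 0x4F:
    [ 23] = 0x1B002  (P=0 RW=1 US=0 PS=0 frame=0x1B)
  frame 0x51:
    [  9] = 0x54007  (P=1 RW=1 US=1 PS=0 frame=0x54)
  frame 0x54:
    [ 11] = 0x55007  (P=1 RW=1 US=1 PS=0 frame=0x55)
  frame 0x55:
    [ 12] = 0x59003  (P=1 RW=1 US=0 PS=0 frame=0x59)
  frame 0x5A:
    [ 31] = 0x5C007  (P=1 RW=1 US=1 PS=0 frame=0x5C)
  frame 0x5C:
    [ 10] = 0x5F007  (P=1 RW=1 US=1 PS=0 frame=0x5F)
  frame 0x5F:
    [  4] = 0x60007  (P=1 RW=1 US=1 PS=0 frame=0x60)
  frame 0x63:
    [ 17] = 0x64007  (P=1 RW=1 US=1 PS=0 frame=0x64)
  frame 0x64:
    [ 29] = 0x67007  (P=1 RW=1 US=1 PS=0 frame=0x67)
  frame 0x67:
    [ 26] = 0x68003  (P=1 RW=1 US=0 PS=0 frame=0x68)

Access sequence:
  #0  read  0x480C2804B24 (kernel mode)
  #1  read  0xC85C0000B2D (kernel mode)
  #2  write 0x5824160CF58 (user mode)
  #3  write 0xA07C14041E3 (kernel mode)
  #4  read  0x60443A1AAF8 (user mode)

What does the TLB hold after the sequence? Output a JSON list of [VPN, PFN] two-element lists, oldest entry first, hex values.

Walk each access:
#0 VA=0x480C2804B24 (r,kernel):
  L0 @0x3E[9] → 0x42007  P=1,RW=1,US=1,PS=0
  L1 @0x42[3] → 0x45007  P=1,RW=1,US=1,PS=0
  L2 @0x45[20] → 0x49007  P=1,RW=1,US=1,PS=0
  L3 @0x49[4] → 0x4C007  P=1,RW=1,US=1,PS=0
  ⇒ phys 0x4CB24  [4 reads]
#1 VA=0xC85C0000B2D (r,kernel):
  L0 @0x3E[25] → 0x4F007  P=1,RW=1,US=1,PS=0
  L1 @0x4F[23] → 0x1B002  P=0,RW=1,US=0,PS=0
  → PAGE_NOT_PRESENT  (2 entries read)
#2 VA=0x5824160CF58 (w,user):
  L0 @0x3E[11] → 0x51007  P=1,RW=1,US=1,PS=0
  L1 @0x51[9] → 0x54007  P=1,RW=1,US=1,PS=0
  L2 @0x54[11] → 0x55007  P=1,RW=1,US=1,PS=0
  L3 @0x55[12] → 0x59003  P=1,RW=1,US=0,PS=0
  → PROTECTION_VIOLATION  (4 entries read)
#3 VA=0xA07C14041E3 (w,kernel):
  L0 @0x3E[20] → 0x5A007  P=1,RW=1,US=1,PS=0
  L1 @0x5A[31] → 0x5C007  P=1,RW=1,US=1,PS=0
  L2 @0x5C[10] → 0x5F007  P=1,RW=1,US=1,PS=0
  L3 @0x5F[4] → 0x60007  P=1,RW=1,US=1,PS=0
  ⇒ phys 0x601E3  [4 reads]
#4 VA=0x60443A1AAF8 (r,user):
  L0 @0x3E[12] → 0x63007  P=1,RW=1,US=1,PS=0
  L1 @0x63[17] → 0x64007  P=1,RW=1,US=1,PS=0
  L2 @0x64[29] → 0x67007  P=1,RW=1,US=1,PS=0
  L3 @0x67[26] → 0x68003  P=1,RW=1,US=0,PS=0
  → PROTECTION_VIOLATION  (4 entries read)

TLB: [["0x480C2804", "0x4C"], ["0xA07C1404", "0x60"]]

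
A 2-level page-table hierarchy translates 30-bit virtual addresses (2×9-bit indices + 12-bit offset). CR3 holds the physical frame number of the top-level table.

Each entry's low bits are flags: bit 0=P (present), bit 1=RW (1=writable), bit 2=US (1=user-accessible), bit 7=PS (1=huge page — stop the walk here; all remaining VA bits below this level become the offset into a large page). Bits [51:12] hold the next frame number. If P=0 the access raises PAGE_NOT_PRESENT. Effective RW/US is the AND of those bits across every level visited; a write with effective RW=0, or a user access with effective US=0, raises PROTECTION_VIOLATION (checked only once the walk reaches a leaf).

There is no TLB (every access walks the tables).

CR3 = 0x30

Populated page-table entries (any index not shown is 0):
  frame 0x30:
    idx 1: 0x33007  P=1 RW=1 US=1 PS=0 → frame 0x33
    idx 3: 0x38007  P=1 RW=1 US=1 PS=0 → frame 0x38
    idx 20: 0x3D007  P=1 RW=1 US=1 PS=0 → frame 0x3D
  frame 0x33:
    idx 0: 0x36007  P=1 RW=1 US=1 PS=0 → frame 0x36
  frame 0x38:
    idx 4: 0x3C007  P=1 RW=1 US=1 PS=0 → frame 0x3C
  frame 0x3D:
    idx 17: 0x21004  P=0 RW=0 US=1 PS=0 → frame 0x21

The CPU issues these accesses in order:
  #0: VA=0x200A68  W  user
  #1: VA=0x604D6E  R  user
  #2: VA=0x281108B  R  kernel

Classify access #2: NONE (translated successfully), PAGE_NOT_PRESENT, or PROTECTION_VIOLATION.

Per-access translation:
#0 VA=0x200A68 (w,user):
  [0] read 0x30 idx=1: raw=0x33007 flags P=1 W=1 U=1 S=0
  [1] read 0x33 idx=0: raw=0x36007 flags P=1 W=1 U=1 S=0
  ✓ 0x36A68  — 2 lookups
#1 VA=0x604D6E (r,user):
  [0] read 0x30 idx=3: raw=0x38007 flags P=1 W=1 U=1 S=0
  [1] read 0x38 idx=4: raw=0x3C007 flags P=1 W=1 U=1 S=0
  ✓ 0x3CD6E  — 2 lookups
#2 VA=0x281108B (r,kernel):
  [0] read 0x30 idx=20: raw=0x3D007 flags P=1 W=1 U=1 S=0
  [1] read 0x3D idx=17: raw=0x21004 flags P=0 W=0 U=1 S=0
  → PAGE_NOT_PRESENT  (2 entries read)

Access #2 fault: PAGE_NOT_PRESENT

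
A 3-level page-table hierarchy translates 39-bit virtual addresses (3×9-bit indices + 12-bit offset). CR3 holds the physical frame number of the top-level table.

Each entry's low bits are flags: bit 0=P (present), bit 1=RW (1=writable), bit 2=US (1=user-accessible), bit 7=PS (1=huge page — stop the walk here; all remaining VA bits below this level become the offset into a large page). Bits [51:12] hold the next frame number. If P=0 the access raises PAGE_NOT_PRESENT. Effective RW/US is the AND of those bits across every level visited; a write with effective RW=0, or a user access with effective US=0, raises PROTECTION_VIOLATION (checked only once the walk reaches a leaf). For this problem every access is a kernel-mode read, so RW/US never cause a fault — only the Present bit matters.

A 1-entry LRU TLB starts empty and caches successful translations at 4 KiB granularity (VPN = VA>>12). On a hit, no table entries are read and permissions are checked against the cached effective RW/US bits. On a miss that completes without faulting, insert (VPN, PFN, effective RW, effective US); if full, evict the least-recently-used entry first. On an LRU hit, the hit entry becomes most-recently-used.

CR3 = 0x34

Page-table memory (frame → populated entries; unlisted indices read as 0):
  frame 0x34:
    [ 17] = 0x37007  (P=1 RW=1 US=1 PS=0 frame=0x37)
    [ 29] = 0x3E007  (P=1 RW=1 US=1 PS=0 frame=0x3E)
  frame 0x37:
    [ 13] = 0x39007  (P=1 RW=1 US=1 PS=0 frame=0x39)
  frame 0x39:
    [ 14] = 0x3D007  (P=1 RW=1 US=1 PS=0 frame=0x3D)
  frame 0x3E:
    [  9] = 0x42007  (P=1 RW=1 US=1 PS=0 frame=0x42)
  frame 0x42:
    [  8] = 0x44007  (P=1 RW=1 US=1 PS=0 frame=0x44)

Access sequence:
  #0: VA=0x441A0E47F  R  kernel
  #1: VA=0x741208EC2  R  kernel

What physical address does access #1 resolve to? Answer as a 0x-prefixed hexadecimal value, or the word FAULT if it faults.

Walk each access:
#0 VA=0x441A0E47F (r,kernel):
  [0] read 0x34 idx=17: raw=0x37007 flags P=1 W=1 U=1 S=0
  [1] read 0x37 idx=13: raw=0x39007 flags P=1 W=1 U=1 S=0
  [2] read 0x39 idx=14: raw=0x3D007 flags P=1 W=1 U=1 S=0
  ⇒ phys 0x3D47F  [3 reads]
#1 VA=0x741208EC2 (r,kernel):
  [0] read 0x34 idx=29: raw=0x3E007 flags P=1 W=1 U=1 S=0
  [1] read 0x3E idx=9: raw=0x42007 flags P=1 W=1 U=1 S=0
  [2] read 0x42 idx=8: raw=0x44007 flags P=1 W=1 U=1 S=0
  ⇒ phys 0x44EC2  [3 reads]

Access #1 PA: 0x44EC2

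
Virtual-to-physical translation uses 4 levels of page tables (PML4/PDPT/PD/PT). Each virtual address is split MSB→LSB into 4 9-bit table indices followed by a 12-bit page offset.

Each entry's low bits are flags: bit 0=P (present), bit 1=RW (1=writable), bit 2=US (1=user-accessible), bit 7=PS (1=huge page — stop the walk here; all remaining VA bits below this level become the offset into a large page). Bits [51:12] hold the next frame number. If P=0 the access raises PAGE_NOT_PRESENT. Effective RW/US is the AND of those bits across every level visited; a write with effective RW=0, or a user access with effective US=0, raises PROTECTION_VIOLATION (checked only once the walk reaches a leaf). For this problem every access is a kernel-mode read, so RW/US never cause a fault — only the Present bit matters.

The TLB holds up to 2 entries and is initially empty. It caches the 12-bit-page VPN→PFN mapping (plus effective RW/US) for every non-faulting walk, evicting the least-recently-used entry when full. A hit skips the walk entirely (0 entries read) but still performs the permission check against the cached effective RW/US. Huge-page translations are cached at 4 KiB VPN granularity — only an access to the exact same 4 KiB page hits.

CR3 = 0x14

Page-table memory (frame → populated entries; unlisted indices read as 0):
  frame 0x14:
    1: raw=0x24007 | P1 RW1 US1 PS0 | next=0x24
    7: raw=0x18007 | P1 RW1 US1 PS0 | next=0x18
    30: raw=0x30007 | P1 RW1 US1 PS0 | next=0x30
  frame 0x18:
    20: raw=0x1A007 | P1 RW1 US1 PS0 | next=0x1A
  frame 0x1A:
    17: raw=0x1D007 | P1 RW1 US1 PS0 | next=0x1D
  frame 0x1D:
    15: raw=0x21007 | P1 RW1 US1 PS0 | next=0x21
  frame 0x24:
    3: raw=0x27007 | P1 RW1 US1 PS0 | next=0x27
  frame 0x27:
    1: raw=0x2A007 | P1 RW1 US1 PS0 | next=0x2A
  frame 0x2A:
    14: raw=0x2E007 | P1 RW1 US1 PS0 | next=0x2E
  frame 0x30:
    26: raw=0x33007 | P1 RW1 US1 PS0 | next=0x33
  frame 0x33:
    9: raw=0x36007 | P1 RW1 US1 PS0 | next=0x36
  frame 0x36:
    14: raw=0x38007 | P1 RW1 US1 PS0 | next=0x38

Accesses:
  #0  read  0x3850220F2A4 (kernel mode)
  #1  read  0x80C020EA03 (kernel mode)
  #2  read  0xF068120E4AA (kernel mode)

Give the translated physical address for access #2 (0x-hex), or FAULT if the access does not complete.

Walk each access:
#0 VA=0x3850220F2A4 (r,kernel):
  L0: frame=0x14 idx=7 entry=0x18007 [P=1 RW=1 US=1 PS=0]
  L1: frame=0x18 idx=20 entry=0x1A007 [P=1 RW=1 US=1 PS=0]
  L2: frame=0x1A idx=17 entry=0x1D007 [P=1 RW=1 US=1 PS=0]
  L3: frame=0x1D idx=15 entry=0x21007 [P=1 RW=1 US=1 PS=0]
  → PA=0x212A4  (4 entries read)
#1 VA=0x80C020EA03 (r,kernel):
  L0: frame=0x14 idx=1 entry=0x24007 [P=1 RW=1 US=1 PS=0]
  L1: frame=0x24 idx=3 entry=0x27007 [P=1 RW=1 US=1 PS=0]
  L2: frame=0x27 idx=1 entry=0x2A007 [P=1 RW=1 US=1 PS=0]
  L3: frame=0x2A idx=14 entry=0x2E007 [P=1 RW=1 US=1 PS=0]
  → PA=0x2EA03  (4 entries read)
#2 VA=0xF068120E4AA (r,kernel):
  L0: frame=0x14 idx=30 entry=0x30007 [P=1 RW=1 US=1 PS=0]
  L1: frame=0x30 idx=26 entry=0x33007 [P=1 RW=1 US=1 PS=0]
  L2: frame=0x33 idx=9 entry=0x36007 [P=1 RW=1 US=1 PS=0]
  L3: frame=0x36 idx=14 entry=0x38007 [P=1 RW=1 US=1 PS=0]
  → PA=0x384AA  (4 entries read)

Access #2 PA: 0x384AA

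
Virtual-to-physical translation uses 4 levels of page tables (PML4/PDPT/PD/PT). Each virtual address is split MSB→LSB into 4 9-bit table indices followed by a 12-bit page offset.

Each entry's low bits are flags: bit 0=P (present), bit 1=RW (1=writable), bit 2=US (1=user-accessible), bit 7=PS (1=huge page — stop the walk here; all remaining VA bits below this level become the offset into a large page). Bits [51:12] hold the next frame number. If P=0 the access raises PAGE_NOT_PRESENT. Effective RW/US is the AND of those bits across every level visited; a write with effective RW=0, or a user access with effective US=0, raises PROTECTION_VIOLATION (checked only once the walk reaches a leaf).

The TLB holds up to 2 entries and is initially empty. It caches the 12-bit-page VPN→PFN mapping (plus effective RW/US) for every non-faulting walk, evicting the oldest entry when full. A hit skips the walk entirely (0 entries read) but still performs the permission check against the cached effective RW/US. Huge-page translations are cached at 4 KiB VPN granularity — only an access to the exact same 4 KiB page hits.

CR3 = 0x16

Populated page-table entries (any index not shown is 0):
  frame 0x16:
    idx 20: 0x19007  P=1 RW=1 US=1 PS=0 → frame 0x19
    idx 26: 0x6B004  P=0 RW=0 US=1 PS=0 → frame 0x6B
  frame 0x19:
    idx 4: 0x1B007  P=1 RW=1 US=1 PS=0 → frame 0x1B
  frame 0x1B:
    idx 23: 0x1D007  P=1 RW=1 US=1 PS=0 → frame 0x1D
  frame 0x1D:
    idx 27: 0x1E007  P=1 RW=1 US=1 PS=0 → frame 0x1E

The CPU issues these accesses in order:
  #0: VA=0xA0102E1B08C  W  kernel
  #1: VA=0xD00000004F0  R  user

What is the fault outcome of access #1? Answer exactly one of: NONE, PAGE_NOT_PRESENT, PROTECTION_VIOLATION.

Trace:
#0 VA=0xA0102E1B08C (w,kernel):
  L0: frame=0x16 idx=20 entry=0x19007 [P=1 RW=1 US=1 PS=0]
  L1: frame=0x19 idx=4 entry=0x1B007 [P=1 RW=1 US=1 PS=0]
  L2: frame=0x1B idx=23 entry=0x1D007 [P=1 RW=1 US=1 PS=0]
  L3: frame=0x1D idx=27 entry=0x1E007 [P=1 RW=1 US=1 PS=0]
  → PA=0x1E08C  (4 entries read)
#1 VA=0xD00000004F0 (r,user):
  L0: frame=0x16 idx=26 entry=0x6B004 [P=0 RW=0 US=1 PS=0]
  ⇒ fault: PAGE_NOT_PRESENT  — 1 lookups

Access #1 fault: PAGE_NOT_PRESENT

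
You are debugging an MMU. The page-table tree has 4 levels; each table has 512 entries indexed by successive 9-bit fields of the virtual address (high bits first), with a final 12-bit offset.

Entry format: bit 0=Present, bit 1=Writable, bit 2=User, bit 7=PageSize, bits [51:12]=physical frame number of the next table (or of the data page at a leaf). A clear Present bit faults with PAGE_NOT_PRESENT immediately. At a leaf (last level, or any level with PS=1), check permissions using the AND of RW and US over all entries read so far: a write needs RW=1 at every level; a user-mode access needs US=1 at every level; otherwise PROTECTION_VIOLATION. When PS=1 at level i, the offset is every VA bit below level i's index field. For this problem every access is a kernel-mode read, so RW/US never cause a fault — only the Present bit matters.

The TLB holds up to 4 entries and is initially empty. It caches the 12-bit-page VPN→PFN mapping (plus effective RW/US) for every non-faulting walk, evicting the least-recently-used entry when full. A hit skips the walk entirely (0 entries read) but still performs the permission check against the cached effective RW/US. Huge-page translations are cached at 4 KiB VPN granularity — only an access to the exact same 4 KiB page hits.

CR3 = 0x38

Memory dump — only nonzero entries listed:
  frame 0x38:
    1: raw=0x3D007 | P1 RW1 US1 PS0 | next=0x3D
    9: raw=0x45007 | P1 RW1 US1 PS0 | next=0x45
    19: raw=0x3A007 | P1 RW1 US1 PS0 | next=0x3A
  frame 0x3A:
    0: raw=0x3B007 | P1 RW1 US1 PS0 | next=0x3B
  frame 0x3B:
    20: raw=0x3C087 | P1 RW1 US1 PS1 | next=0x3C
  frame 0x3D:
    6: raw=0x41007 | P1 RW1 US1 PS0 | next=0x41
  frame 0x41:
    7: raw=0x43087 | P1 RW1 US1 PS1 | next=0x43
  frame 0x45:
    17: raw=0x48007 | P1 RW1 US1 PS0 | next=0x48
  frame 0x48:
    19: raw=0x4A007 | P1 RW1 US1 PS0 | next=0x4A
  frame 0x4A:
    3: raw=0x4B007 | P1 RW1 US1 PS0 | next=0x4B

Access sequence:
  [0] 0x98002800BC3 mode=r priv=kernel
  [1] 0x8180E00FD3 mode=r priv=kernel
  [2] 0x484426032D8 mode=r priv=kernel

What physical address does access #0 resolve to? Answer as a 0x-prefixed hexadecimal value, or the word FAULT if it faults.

Walk each access:
#0 VA=0x98002800BC3 (r,kernel):
  L0 @0x38[19] → 0x3A007  P=1,RW=1,US=1,PS=0
  L1 @0x3A[0] → 0x3B007  P=1,RW=1,US=1,PS=0
  L2 @0x3B[20] → 0x3C087  P=1,RW=1,US=1,PS=1
  ⇒ phys 0x3CBC3 (huge @L2)  [3 reads]
#1 VA=0x8180E00FD3 (r,kernel):
  L0 @0x38[1] → 0x3D007  P=1,RW=1,US=1,PS=0
  L1 @0x3D[6] → 0x41007  P=1,RW=1,US=1,PS=0
  L2 @0x41[7] → 0x43087  P=1,RW=1,US=1,PS=1
  ⇒ phys 0x43FD3 (huge @L2)  [3 reads]
#2 VA=0x484426032D8 (r,kernel):
  L0 @0x38[9] → 0x45007  P=1,RW=1,US=1,PS=0
  L1 @0x45[17] → 0x48007  P=1,RW=1,US=1,PS=0
  L2 @0x48[19] → 0x4A007  P=1,RW=1,US=1,PS=0
  L3 @0x4A[3] → 0x4B007  P=1,RW=1,US=1,PS=0
  ⇒ phys 0x4B2D8  [4 reads]

Access #0 PA: 0x3CBC3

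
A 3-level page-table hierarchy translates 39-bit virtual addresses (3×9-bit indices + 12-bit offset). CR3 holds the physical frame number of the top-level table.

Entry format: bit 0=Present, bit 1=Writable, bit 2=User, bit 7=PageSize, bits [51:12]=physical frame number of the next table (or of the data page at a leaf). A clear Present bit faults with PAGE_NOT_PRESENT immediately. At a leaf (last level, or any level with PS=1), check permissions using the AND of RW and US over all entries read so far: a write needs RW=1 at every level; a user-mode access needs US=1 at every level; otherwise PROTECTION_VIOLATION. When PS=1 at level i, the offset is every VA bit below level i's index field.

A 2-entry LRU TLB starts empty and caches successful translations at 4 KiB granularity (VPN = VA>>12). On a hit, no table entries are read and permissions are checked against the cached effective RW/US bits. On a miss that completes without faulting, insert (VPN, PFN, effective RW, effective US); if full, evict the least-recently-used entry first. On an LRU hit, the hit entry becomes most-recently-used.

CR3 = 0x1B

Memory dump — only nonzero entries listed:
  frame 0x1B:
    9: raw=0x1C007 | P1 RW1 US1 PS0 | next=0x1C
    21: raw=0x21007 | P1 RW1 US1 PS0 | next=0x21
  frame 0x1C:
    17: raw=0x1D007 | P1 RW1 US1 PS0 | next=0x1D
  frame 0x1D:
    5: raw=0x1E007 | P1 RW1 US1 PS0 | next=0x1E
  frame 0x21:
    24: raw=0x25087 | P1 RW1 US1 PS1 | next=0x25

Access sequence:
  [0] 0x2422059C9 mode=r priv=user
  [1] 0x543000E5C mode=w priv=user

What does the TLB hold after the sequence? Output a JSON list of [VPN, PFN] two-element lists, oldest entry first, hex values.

Per-access translation:
#0 VA=0x2422059C9 (r,user):
  [0] read 0x1B idx=9: raw=0x1C007 flags P=1 W=1 U=1 S=0
  [1] read 0x1C idx=17: raw=0x1D007 flags P=1 W=1 U=1 S=0
  [2] read 0x1D idx=5: raw=0x1E007 flags P=1 W=1 U=1 S=0
  ⇒ phys 0x1E9C9  [3 reads]
#1 VA=0x543000E5C (w,user):
  [0] read 0x1B idx=21: raw=0x21007 flags P=1 W=1 U=1 S=0
  [1] read 0x21 idx=24: raw=0x25087 flags P=1 W=1 U=1 S=1
  ⇒ phys 0x25E5C (huge @L1)  [2 reads]

TLB: [["0x242205", "0x1E"], ["0x543000", "0x25"]]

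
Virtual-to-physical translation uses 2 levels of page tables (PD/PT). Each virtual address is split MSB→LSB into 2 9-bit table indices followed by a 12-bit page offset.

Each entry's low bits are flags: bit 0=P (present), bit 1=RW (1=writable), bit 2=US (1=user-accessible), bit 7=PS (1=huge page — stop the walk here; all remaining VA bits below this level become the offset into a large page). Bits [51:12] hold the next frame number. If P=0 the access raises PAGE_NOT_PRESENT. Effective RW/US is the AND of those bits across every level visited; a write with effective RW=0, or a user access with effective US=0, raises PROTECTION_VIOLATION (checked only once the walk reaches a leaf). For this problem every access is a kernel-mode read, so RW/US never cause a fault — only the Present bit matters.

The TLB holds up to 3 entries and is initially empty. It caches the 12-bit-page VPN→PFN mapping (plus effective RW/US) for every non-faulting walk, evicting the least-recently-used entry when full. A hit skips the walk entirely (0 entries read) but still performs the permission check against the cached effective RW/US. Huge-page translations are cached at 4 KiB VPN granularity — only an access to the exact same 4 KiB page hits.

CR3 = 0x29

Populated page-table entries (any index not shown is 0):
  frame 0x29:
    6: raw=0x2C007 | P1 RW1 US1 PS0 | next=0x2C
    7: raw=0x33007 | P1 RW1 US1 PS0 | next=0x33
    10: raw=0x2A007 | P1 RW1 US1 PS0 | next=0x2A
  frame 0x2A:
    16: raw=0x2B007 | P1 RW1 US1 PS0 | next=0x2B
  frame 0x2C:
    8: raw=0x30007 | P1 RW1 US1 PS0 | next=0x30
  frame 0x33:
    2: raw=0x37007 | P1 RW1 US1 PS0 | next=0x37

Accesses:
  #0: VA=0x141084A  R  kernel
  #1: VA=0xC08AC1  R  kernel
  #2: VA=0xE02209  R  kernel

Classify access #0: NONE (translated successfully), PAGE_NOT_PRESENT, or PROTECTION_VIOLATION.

Walk each access:
#0 VA=0x141084A (r,kernel):
  [0] read 0x29 idx=10: raw=0x2A007 flags P=1 W=1 U=1 S=0
  [1] read 0x2A idx=16: raw=0x2B007 flags P=1 W=1 U=1 S=0
  → PA=0x2B84A  (2 entries read)
#1 VA=0xC08AC1 (r,kernel):
  [0] read 0x29 idx=6: raw=0x2C007 flags P=1 W=1 U=1 S=0
  [1] read 0x2C idx=8: raw=0x30007 flags P=1 W=1 U=1 S=0
  → PA=0x30AC1  (2 entries read)
#2 VA=0xE02209 (r,kernel):
  [0] read 0x29 idx=7: raw=0x33007 flags P=1 W=1 U=1 S=0
  [1] read 0x33 idx=2: raw=0x37007 flags P=1 W=1 U=1 S=0
  → PA=0x37209  (2 entries read)

Access #0 fault: NONE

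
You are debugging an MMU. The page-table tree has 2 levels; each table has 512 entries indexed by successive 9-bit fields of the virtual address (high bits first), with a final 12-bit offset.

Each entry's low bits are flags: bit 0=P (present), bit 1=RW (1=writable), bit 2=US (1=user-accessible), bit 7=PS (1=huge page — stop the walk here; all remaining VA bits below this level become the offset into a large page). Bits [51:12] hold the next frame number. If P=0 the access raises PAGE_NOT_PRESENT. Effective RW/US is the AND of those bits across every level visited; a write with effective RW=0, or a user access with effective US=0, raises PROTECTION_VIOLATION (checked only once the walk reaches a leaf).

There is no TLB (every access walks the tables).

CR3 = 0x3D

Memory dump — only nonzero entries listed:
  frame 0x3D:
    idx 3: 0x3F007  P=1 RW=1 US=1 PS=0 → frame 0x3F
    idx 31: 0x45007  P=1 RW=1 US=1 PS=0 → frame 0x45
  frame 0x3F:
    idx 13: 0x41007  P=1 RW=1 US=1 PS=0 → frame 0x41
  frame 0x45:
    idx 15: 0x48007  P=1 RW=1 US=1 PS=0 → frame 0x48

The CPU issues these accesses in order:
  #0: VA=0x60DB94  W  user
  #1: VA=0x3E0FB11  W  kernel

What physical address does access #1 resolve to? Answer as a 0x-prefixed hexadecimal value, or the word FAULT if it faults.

Trace:
#0 VA=0x60DB94 (w,user):
  [0] read 0x3D idx=3: raw=0x3F007 flags P=1 W=1 U=1 S=0
  [1] read 0x3F idx=13: raw=0x41007 flags P=1 W=1 U=1 S=0
  → PA=0x41B94  (2 entries read)
#1 VA=0x3E0FB11 (w,kernel):
  [0] read 0x3D idx=31: raw=0x45007 flags P=1 W=1 U=1 S=0
  [1] read 0x45 idx=15: raw=0x48007 flags P=1 W=1 U=1 S=0
  → PA=0x48B11  (2 entries read)

Access #1 PA: 0x48B11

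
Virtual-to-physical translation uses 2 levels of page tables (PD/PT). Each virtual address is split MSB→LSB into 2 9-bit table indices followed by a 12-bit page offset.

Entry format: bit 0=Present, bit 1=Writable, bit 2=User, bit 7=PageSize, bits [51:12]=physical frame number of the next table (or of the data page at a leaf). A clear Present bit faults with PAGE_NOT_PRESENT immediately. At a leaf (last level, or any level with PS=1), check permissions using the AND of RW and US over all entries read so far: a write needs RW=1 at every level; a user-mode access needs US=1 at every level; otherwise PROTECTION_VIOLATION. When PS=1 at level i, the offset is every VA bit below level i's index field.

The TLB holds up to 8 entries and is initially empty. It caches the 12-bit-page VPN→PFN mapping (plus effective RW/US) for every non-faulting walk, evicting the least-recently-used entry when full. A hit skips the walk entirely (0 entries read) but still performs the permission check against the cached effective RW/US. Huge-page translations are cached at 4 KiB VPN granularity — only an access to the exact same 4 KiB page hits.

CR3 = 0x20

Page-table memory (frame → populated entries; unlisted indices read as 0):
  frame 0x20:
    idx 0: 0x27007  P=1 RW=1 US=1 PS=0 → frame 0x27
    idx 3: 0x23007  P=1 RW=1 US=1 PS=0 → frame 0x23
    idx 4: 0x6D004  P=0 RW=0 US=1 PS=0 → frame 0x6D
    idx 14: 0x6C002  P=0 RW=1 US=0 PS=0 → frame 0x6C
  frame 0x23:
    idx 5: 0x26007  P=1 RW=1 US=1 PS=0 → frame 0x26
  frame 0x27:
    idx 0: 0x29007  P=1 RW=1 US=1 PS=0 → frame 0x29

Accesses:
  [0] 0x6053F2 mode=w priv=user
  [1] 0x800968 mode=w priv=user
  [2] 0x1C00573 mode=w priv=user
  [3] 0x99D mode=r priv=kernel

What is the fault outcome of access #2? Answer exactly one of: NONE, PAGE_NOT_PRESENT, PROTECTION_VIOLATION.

Per-access translation:
#0 VA=0x6053F2 (w,user):
  L0: frame=0x20 idx=3 entry=0x23007 [P=1 RW=1 US=1 PS=0]
  L1: frame=0x23 idx=5 entry=0x26007 [P=1 RW=1 US=1 PS=0]
  ⇒ phys 0x263F2  [2 reads]
#1 VA=0x800968 (w,user):
  L0: frame=0x20 idx=4 entry=0x6D004 [P=0 RW=0 US=1 PS=0]
  → PAGE_NOT_PRESENT  (1 entries read)
#2 VA=0x1C00573 (w,user):
  L0: frame=0x20 idx=14 entry=0x6C002 [P=0 RW=1 US=0 PS=0]
  → PAGE_NOT_PRESENT  (1 entries read)
#3 VA=0x99D (r,kernel):
  L0: frame=0x20 idx=0 entry=0x27007 [P=1 RW=1 US=1 PS=0]
  L1: frame=0x27 idx=0 entry=0x29007 [P=1 RW=1 US=1 PS=0]
  ⇒ phys 0x2999D  [2 reads]

Access #2 fault: PAGE_NOT_PRESENT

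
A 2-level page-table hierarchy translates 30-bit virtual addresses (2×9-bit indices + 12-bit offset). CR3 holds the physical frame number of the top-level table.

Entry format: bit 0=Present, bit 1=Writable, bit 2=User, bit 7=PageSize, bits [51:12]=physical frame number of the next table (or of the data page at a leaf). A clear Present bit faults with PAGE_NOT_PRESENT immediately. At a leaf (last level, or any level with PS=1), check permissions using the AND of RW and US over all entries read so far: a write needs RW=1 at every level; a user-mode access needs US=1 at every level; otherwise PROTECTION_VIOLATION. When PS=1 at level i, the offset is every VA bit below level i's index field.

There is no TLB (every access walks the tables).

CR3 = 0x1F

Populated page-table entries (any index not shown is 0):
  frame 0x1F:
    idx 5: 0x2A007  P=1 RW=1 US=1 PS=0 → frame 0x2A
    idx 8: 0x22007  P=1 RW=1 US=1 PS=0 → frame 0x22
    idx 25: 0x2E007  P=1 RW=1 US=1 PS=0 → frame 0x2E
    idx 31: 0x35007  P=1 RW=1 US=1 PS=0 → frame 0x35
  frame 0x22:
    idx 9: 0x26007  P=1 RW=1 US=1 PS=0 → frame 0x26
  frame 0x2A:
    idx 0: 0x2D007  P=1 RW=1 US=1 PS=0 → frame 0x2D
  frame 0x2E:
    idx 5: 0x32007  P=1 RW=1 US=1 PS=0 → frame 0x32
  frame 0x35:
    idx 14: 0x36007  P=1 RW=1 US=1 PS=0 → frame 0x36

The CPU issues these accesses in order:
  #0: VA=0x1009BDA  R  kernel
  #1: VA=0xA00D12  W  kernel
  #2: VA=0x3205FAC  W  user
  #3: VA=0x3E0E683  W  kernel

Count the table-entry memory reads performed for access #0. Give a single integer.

Walk each access:
#0 VA=0x1009BDA (r,kernel):
  [0] read 0x1F idx=8: raw=0x22007 flags P=1 W=1 U=1 S=0
  [1] read 0x22 idx=9: raw=0x26007 flags P=1 W=1 U=1 S=0
  → PA=0x26BDA  (2 entries read)
#1 VA=0xA00D12 (w,kernel):
  [0] read 0x1F idx=5: raw=0x2A007 flags P=1 W=1 U=1 S=0
  [1] read 0x2A idx=0: raw=0x2D007 flags P=1 W=1 U=1 S=0
  → PA=0x2DD12  (2 entries read)
#2 VA=0x3205FAC (w,user):
  [0] read 0x1F idx=25: raw=0x2E007 flags P=1 W=1 U=1 S=0
  [1] read 0x2E idx=5: raw=0x32007 flags P=1 W=1 U=1 S=0
  → PA=0x32FAC  (2 entries read)
#3 VA=0x3E0E683 (w,kernel):
  [0] read 0x1F idx=31: raw=0x35007 flags P=1 W=1 U=1 S=0
  [1] read 0x35 idx=14: raw=0x36007 flags P=1 W=1 U=1 S=0
  → PA=0x36683  (2 entries read)

Entries read for #0: 2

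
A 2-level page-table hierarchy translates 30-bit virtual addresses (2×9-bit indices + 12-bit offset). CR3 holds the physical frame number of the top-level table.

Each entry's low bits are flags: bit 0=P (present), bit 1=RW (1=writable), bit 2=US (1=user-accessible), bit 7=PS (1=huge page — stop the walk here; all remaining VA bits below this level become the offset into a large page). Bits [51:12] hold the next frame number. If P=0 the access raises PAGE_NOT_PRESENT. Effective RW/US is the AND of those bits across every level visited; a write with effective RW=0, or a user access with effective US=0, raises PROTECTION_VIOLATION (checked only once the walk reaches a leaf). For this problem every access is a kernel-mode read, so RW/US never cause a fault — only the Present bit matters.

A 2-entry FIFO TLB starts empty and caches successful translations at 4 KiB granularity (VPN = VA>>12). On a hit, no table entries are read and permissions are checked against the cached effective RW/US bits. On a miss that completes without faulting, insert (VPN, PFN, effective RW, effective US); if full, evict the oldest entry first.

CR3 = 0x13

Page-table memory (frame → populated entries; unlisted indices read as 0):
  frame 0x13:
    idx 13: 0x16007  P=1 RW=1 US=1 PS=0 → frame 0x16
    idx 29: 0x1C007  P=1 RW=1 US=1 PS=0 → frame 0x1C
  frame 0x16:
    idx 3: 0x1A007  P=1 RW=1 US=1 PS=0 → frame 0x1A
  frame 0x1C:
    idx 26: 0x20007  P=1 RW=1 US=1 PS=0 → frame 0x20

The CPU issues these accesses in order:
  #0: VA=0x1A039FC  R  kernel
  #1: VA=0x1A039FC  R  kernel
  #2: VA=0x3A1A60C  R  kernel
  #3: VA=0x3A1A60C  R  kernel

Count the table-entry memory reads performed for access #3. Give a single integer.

Trace:
#0 VA=0x1A039FC (r,kernel):
  [0] read 0x13 idx=13: raw=0x16007 flags P=1 W=1 U=1 S=0
  [1] read 0x16 idx=3: raw=0x1A007 flags P=1 W=1 U=1 S=0
  ⇒ phys 0x1A9FC  [2 reads]
#1 VA=0x1A039FC (r,kernel):
  TLB hit vpn=0x1A03 → PA=0x1A9FC
#2 VA=0x3A1A60C (r,kernel):
  [0] read 0x13 idx=29: raw=0x1C007 flags P=1 W=1 U=1 S=0
  [1] read 0x1C idx=26: raw=0x20007 flags P=1 W=1 U=1 S=0
  ⇒ phys 0x2060C  [2 reads]
#3 VA=0x3A1A60C (r,kernel):
  TLB hit vpn=0x3A1A → PA=0x2060C

Entries read for #3: 0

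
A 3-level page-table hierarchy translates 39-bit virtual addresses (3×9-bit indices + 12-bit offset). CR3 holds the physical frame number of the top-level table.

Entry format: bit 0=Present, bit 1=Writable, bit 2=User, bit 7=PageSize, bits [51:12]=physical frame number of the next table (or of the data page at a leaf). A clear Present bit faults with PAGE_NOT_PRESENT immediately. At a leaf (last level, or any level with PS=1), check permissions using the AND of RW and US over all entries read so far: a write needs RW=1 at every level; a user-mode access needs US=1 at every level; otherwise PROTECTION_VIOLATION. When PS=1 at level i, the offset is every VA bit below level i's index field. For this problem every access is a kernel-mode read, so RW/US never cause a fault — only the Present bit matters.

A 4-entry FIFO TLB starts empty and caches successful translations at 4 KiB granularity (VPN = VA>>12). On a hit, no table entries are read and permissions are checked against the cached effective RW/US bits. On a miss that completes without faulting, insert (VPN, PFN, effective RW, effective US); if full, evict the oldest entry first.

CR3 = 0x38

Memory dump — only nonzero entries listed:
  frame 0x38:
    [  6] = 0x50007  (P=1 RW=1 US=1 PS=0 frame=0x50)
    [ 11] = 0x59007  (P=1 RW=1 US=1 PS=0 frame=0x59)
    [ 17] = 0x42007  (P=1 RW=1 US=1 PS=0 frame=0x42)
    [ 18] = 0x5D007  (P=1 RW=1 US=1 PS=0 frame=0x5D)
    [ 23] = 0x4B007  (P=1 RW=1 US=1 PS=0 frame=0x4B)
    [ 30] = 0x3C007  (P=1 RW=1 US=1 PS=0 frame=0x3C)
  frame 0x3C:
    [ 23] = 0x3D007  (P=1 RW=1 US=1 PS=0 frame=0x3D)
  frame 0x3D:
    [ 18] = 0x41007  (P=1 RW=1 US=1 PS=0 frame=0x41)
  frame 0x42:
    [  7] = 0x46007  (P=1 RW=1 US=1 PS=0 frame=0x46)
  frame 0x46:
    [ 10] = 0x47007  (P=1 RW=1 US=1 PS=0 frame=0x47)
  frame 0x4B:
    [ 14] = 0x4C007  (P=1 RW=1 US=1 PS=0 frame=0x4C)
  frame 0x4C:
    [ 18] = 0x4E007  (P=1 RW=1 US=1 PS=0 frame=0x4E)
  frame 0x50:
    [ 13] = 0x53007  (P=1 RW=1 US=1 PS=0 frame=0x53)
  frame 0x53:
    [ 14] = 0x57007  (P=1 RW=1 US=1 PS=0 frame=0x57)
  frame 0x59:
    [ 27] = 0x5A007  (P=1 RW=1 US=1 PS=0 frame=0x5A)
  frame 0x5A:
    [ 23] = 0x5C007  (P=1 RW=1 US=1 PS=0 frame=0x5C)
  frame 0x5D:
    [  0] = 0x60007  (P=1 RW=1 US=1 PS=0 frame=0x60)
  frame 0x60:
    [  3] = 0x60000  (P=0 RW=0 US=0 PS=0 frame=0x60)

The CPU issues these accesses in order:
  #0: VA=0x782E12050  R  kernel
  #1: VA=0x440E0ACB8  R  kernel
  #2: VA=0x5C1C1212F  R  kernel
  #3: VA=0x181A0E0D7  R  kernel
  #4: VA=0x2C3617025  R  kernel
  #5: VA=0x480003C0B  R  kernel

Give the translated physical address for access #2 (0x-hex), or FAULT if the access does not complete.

Trace:
#0 VA=0x782E12050 (r,kernel):
  lvl0: tbl 0x38, slot 30 ⇒ 0x3C007 (P1/RW1/US1/PS0)
  lvl1: tbl 0x3C, slot 23 ⇒ 0x3D007 (P1/RW1/US1/PS0)
  lvl2: tbl 0x3D, slot 18 ⇒ 0x41007 (P1/RW1/US1/PS0)
  → PA=0x41050  (3 entries read)
#1 VA=0x440E0ACB8 (r,kernel):
  lvl0: tbl 0x38, slot 17 ⇒ 0x42007 (P1/RW1/US1/PS0)
  lvl1: tbl 0x42, slot 7 ⇒ 0x46007 (P1/RW1/US1/PS0)
  lvl2: tbl 0x46, slot 10 ⇒ 0x47007 (P1/RW1/US1/PS0)
  → PA=0x47CB8  (3 entries read)
#2 VA=0x5C1C1212F (r,kernel):
  lvl0: tbl 0x38, slot 23 ⇒ 0x4B007 (P1/RW1/US1/PS0)
  lvl1: tbl 0x4B, slot 14 ⇒ 0x4C007 (P1/RW1/US1/PS0)
  lvl2: tbl 0x4C, slot 18 ⇒ 0x4E007 (P1/RW1/US1/PS0)
  → PA=0x4E12F  (3 entries read)
#3 VA=0x181A0E0D7 (r,kernel):
  lvl0: tbl 0x38, slot 6 ⇒ 0x50007 (P1/RW1/US1/PS0)
  lvl1: tbl 0x50, slot 13 ⇒ 0x53007 (P1/RW1/US1/PS0)
  lvl2: tbl 0x53, slot 14 ⇒ 0x57007 (P1/RW1/US1/PS0)
  → PA=0x570D7  (3 entries read)
#4 VA=0x2C3617025 (r,kernel):
  lvl0: tbl 0x38, slot 11 ⇒ 0x59007 (P1/RW1/US1/PS0)
  lvl1: tbl 0x59, slot 27 ⇒ 0x5A007 (P1/RW1/US1/PS0)
  lvl2: tbl 0x5A, slot 23 ⇒ 0x5C007 (P1/RW1/US1/PS0)
  → PA=0x5C025  (3 entries read)
#5 VA=0x480003C0B (r,kernel):
  lvl0: tbl 0x38, slot 18 ⇒ 0x5D007 (P1/RW1/US1/PS0)
  lvl1: tbl 0x5D, slot 0 ⇒ 0x60007 (P1/RW1/US1/PS0)
  lvl2: tbl 0x60, slot 3 ⇒ 0x60000 (P0/RW0/US0/PS0)
  → PAGE_NOT_PRESENT  (3 entries read)

Access #2 PA: 0x4E12F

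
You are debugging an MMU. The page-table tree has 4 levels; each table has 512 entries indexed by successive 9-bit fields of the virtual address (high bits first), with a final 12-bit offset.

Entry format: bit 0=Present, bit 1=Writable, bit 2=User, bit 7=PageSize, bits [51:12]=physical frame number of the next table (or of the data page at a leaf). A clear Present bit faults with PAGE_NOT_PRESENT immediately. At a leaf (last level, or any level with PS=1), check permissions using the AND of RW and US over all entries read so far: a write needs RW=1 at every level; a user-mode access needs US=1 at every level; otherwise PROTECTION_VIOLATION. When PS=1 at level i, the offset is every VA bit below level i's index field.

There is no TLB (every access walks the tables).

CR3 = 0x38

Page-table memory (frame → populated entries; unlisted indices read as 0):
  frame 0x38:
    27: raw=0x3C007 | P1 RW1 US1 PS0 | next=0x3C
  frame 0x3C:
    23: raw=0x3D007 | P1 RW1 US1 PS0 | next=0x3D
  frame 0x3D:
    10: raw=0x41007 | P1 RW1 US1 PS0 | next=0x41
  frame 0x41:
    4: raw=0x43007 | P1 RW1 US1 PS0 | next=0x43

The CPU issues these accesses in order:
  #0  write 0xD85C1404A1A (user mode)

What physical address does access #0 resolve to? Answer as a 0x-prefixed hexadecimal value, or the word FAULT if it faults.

Trace:
#0 VA=0xD85C1404A1A (w,user):
  [0] read 0x38 idx=27: raw=0x3C007 flags P=1 W=1 U=1 S=0
  [1] read 0x3C idx=23: raw=0x3D007 flags P=1 W=1 U=1 S=0
  [2] read 0x3D idx=10: raw=0x41007 flags P=1 W=1 U=1 S=0
  [3] read 0x41 idx=4: raw=0x43007 flags P=1 W=1 U=1 S=0
  ⇒ phys 0x43A1A  [4 reads]

Access #0 PA: 0x43A1A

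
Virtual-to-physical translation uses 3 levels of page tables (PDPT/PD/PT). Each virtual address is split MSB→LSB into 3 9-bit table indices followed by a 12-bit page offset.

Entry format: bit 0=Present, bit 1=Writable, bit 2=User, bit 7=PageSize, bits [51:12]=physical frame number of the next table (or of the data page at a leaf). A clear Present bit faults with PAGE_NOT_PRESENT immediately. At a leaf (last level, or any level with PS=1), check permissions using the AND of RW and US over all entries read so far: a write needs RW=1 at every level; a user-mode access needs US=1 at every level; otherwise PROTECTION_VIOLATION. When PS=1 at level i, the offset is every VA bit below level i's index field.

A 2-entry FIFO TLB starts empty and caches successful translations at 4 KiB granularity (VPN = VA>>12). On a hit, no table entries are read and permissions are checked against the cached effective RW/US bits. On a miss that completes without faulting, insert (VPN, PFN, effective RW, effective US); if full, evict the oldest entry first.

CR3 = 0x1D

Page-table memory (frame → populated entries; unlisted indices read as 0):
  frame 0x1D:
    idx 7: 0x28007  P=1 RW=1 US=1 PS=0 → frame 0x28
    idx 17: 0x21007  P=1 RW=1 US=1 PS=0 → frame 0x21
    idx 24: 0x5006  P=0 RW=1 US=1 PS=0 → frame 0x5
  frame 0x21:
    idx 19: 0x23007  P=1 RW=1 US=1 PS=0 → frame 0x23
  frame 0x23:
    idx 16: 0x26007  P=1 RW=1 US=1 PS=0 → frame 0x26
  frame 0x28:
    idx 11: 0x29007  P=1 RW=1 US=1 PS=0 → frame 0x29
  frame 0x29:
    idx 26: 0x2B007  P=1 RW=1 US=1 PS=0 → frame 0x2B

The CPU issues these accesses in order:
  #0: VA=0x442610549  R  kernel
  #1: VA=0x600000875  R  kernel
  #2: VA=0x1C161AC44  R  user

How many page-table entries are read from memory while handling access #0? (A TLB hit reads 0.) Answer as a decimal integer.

Walk each access:
#0 VA=0x442610549 (r,kernel):
  lvl0: tbl 0x1D, slot 17 ⇒ 0x21007 (P1/RW1/US1/PS0)
  lvl1: tbl 0x21, slot 19 ⇒ 0x23007 (P1/RW1/US1/PS0)
  lvl2: tbl 0x23, slot 16 ⇒ 0x26007 (P1/RW1/US1/PS0)
  ✓ 0x26549  — 3 lookups
#1 VA=0x600000875 (r,kernel):
  lvl0: tbl 0x1D, slot 24 ⇒ 0x5006 (P0/RW1/US1/PS0)
  ⇒ fault: PAGE_NOT_PRESENT  — 1 lookups
#2 VA=0x1C161AC44 (r,user):
  lvl0: tbl 0x1D, slot 7 ⇒ 0x28007 (P1/RW1/US1/PS0)
  lvl1: tbl 0x28, slot 11 ⇒ 0x29007 (P1/RW1/US1/PS0)
  lvl2: tbl 0x29, slot 26 ⇒ 0x2B007 (P1/RW1/US1/PS0)
  ✓ 0x2BC44  — 3 lookups

Entries read for #0: 3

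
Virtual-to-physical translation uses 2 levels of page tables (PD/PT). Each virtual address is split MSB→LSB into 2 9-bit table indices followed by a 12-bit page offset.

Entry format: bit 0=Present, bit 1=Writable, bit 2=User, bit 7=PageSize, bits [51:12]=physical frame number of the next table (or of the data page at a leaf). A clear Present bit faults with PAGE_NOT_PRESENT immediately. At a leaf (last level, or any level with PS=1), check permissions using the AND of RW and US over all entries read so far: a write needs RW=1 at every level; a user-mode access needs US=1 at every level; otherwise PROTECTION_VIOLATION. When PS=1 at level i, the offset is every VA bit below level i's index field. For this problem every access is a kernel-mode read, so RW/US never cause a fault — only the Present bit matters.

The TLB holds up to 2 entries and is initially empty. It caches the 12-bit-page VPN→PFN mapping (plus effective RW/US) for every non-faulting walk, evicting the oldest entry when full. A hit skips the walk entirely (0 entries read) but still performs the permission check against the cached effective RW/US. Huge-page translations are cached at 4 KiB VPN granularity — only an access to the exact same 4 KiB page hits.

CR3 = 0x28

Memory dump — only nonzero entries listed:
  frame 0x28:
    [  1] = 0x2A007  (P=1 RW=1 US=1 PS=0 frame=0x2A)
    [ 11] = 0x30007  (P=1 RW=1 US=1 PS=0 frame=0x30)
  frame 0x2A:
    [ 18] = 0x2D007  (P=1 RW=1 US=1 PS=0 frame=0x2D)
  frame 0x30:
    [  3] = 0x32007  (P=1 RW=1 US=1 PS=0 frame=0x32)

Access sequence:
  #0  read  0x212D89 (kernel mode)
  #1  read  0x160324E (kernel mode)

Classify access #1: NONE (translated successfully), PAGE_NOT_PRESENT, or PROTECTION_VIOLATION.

Per-access translation:
#0 VA=0x212D89 (r,kernel):
  L0 @0x28[1] → 0x2A007  P=1,RW=1,US=1,PS=0
  L1 @0x2A[18] → 0x2D007  P=1,RW=1,US=1,PS=0
  → PA=0x2DD89  (2 entries read)
#1 VA=0x160324E (r,kernel):
  L0 @0x28[11] → 0x30007  P=1,RW=1,US=1,PS=0
  L1 @0x30[3] → 0x32007  P=1,RW=1,US=1,PS=0
  → PA=0x3224E  (2 entries read)

Access #1 fault: NONE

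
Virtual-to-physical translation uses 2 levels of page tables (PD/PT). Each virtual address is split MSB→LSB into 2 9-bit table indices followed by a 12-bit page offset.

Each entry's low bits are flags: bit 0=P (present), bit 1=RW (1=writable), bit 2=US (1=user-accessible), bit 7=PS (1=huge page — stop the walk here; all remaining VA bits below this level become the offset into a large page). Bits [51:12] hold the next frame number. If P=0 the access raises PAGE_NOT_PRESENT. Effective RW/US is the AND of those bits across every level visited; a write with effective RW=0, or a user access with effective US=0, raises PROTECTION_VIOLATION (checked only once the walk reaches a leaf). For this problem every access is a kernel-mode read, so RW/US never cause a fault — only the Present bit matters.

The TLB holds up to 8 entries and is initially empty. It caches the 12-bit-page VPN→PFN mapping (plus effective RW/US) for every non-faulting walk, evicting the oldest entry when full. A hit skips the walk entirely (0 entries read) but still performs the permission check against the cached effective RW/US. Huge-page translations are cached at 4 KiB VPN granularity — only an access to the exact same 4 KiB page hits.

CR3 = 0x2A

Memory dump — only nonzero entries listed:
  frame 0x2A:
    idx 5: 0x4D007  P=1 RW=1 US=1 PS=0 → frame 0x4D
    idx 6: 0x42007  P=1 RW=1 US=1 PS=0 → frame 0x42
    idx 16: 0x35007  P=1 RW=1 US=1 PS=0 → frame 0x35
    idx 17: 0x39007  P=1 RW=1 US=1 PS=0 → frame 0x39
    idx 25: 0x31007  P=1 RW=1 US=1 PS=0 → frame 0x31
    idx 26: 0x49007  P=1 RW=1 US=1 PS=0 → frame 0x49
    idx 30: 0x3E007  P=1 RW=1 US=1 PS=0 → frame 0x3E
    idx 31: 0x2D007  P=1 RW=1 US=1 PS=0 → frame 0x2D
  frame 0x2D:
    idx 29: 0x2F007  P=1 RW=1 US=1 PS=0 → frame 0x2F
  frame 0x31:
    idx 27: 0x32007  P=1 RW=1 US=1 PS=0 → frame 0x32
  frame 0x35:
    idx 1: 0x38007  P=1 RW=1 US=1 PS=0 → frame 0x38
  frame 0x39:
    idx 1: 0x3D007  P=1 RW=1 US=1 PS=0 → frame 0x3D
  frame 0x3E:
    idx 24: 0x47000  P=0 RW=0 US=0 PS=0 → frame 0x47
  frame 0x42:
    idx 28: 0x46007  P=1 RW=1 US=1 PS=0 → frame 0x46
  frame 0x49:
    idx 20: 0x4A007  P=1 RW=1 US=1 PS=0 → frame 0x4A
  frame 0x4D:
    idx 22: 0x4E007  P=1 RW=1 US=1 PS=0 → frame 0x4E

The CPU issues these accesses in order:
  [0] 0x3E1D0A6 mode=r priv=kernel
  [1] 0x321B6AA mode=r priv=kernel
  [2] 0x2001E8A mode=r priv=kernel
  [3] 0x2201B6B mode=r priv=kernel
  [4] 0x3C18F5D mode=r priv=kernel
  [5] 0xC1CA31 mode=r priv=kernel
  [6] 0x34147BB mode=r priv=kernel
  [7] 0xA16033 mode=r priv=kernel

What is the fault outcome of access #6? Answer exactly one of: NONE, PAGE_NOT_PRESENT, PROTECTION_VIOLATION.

Walk each access:
#0 VA=0x3E1D0A6 (r,kernel):
  L0 @0x2A[31] → 0x2D007  P=1,RW=1,US=1,PS=0
  L1 @0x2D[29] → 0x2F007  P=1,RW=1,US=1,PS=0
  → PA=0x2F0A6  (2 entries read)
#1 VA=0x321B6AA (r,kernel):
  L0 @0x2A[25] → 0x31007  P=1,RW=1,US=1,PS=0
  L1 @0x31[27] → 0x32007  P=1,RW=1,US=1,PS=0
  → PA=0x326AA  (2 entries read)
#2 VA=0x2001E8A (r,kernel):
  L0 @0x2A[16] → 0x35007  P=1,RW=1,US=1,PS=0
  L1 @0x35[1] → 0x38007  P=1,RW=1,US=1,PS=0
  → PA=0x38E8A  (2 entries read)
#3 VA=0x2201B6B (r,kernel):
  L0 @0x2A[17] → 0x39007  P=1,RW=1,US=1,PS=0
  L1 @0x39[1] → 0x3D007  P=1,RW=1,US=1,PS=0
  → PA=0x3DB6B  (2 entries read)
#4 VA=0x3C18F5D (r,kernel):
  L0 @0x2A[30] → 0x3E007  P=1,RW=1,US=1,PS=0
  L1 @0x3E[24] → 0x47000  P=0,RW=0,US=0,PS=0
  ⇒ fault: PAGE_NOT_PRESENT  — 2 lookups
#5 VA=0xC1CA31 (r,kernel):
  L0 @0x2A[6] → 0x42007  P=1,RW=1,US=1,PS=0
  L1 @0x42[28] → 0x46007  P=1,RW=1,US=1,PS=0
  → PA=0x46A31  (2 entries read)
#6 VA=0x34147BB (r,kernel):
  L0 @0x2A[26] → 0x49007  P=1,RW=1,US=1,PS=0
  L1 @0x49[20] → 0x4A007  P=1,RW=1,US=1,PS=0
  → PA=0x4A7BB  (2 entries read)
#7 VA=0xA16033 (r,kernel):
  L0 @0x2A[5] → 0x4D007  P=1,RW=1,US=1,PS=0
  L1 @0x4D[22] → 0x4E007  P=1,RW=1,US=1,PS=0
  → PA=0x4E033  (2 entries read)

Access #6 fault: NONE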